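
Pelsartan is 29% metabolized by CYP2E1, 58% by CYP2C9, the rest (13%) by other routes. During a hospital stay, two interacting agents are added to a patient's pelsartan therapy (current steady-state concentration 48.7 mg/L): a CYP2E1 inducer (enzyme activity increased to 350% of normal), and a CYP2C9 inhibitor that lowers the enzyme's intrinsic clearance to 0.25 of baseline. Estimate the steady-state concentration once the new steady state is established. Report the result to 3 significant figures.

37.8 mg/L

CYP2E1: 0.29 × 3.5 = 1.015
CYP2C9: 0.58 × 0.25 = 0.145
Other: 0.13 (unchanged)
Relative clearance = 1.015 + 0.145 + 0.13 = 1.29.
Dividing the baseline by the relative clearance: 48.7 / 1.29 = 37.8 mg/L.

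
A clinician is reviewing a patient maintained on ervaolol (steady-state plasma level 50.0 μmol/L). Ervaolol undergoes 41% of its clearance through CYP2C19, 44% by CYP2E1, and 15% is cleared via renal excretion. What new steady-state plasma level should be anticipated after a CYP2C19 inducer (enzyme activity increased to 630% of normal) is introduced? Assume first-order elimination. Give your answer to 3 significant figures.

CYP2C19: 0.41 × 6.3 = 2.583
CYP2E1: 0.44 (unchanged)
Other: 0.15 (unchanged)
New clearance relative to baseline: 2.583 + 0.44 + 0.15 = 3.173.
New steady-state plasma level = baseline ÷ relative clearance = 50.0 / 3.173 = 15.8 μmol/L.

15.8 μmol/L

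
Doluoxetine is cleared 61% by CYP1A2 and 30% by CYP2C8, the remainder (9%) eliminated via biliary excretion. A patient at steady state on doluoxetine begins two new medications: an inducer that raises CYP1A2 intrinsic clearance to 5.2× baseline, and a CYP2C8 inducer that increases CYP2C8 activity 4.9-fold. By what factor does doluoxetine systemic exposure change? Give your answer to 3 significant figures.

0.211

The CYP1A2 pathway (61% of clearance) increases to 5.2× activity: 0.61 × 5.2 = 3.172.
The CYP2C8 pathway (30% of clearance) rises to 4.9× activity: 0.3 × 4.9 = 1.47.
The remaining 9% of clearance is unaffected.
Relative clearance = 3.172 + 1.47 + 0.09 = 4.732.
Net systemic exposure ratio = 1 / 4.732 = 0.211.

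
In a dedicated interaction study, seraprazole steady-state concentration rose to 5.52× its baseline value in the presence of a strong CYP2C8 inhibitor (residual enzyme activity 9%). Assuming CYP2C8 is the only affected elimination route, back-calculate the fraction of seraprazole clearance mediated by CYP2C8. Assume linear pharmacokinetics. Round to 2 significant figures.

Let fm be the CYP2C8 fraction. New clearance relative to baseline = fm × 0.09 + (1 − fm).
Steady-state concentration ratio = 1 / (new CL fraction), so new CL fraction = 1 / 5.52 = 0.1812.
fm × 0.09 + 1 − fm = 0.1812  ⇒  fm × (0.09 − 1) = −0.8188  ⇒  fm = 0.90.

0.90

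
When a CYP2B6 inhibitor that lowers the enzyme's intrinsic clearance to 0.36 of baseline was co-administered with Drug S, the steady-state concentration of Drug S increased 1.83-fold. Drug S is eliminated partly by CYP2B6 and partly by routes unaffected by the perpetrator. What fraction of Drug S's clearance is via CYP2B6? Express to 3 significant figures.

CL'/CL = 1 / 1.83 = 0.5464
0.36·fm + (1 − fm) = 0.5464
fm = (0.5464 − 1) / (0.36 − 1) = 0.709

0.709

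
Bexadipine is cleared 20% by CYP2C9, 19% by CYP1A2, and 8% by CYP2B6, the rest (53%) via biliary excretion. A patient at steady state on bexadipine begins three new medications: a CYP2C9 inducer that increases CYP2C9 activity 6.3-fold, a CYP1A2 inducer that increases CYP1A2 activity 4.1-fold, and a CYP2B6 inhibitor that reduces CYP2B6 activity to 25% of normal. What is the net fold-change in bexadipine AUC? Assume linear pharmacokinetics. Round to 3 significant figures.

The CYP2C9 pathway (20% of clearance) increases to 6.3× activity: 0.2 × 6.3 = 1.26.
The CYP1A2 pathway (19% of clearance) rises to 4.1× activity: 0.19 × 4.1 = 0.779.
The CYP2B6 pathway (8% of clearance) is reduced to 0.25× activity: 0.08 × 0.25 = 0.02.
The remaining 53% of clearance is unaffected.
CL_new/CL_old = 1.26 + 0.779 + 0.02 + 0.53 = 2.589.
Net AUC ratio = 1 / 2.589 = 0.386.

0.386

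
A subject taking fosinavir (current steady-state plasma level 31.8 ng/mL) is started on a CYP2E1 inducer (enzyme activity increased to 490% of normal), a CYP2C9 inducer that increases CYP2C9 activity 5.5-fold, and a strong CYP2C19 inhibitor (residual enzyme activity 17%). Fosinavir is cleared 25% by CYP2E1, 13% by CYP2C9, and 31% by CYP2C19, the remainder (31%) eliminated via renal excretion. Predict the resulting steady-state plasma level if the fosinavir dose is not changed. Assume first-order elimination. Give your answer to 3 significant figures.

13.8 ng/mL

The CYP2E1 pathway (25% of clearance) rises to 4.9× activity: 0.25 × 4.9 = 1.225.
The CYP2C9 pathway (13% of clearance) is boosted to 5.5× activity: 0.13 × 5.5 = 0.715.
The CYP2C19 pathway (31% of clearance) is reduced to 0.17× activity: 0.31 × 0.17 = 0.0527.
The remaining 31% of clearance is unaffected.
CL_new/CL_old = 1.225 + 0.715 + 0.0527 + 0.31 = 2.3027.
New steady-state plasma level = 31.8 / 2.3027 = 13.8 ng/mL (concentration scales inversely with clearance).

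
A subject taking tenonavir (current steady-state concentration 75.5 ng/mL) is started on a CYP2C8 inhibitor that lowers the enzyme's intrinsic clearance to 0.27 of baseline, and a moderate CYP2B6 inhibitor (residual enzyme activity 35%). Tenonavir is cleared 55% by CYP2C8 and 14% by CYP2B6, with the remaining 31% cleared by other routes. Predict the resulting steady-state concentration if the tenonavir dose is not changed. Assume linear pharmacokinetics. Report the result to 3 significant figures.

149 ng/mL

CYP2C8: 0.55 × 0.27 = 0.1485
CYP2B6: 0.14 × 0.35 = 0.049
Other: 0.31 (unchanged)
New clearance relative to baseline: 0.1485 + 0.049 + 0.31 = 0.5075.
Steady-state concentration ∝ 1/CL: new value = 75.5 / 0.5075 = 149 ng/mL.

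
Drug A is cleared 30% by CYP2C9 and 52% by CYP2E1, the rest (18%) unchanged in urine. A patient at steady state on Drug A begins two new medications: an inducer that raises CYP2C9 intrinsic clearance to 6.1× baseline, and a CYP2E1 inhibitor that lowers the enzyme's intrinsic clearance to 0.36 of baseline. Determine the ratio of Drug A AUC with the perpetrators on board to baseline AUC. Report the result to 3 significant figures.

0.455

The CYP2C9 pathway (30% of clearance) increases to 6.1× activity: 0.3 × 6.1 = 1.83.
The CYP2E1 pathway (52% of clearance) falls to 0.36× activity: 0.52 × 0.36 = 0.1872.
The remaining 18% of clearance is unaffected.
CL_new/CL_old = 1.83 + 0.1872 + 0.18 = 2.1972.
AUC ∝ 1/CL: fold-change = 1 / 2.1972 = 0.455.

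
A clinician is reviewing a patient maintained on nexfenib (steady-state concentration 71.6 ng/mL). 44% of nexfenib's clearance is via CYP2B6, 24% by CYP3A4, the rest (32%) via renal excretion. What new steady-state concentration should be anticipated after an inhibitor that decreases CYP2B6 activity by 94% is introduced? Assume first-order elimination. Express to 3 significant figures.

The CYP2B6 pathway (44% of clearance) drops to 0.06× activity: 0.44 × 0.06 = 0.0264.
CYP3A4 (24%) and the residual 32% are unaffected.
Relative clearance = 0.0264 + 0.24 + 0.32 = 0.5864.
With dosing unchanged, steady-state concentration scales as 1/CL: 71.6 / 0.5864 = 122 ng/mL.

122 ng/mL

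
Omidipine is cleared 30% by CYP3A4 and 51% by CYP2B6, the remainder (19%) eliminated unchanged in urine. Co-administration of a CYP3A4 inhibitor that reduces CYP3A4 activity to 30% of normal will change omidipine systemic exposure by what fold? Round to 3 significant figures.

1.27

CYP3A4: 0.3 × 0.3 = 0.09
CYP2B6: 0.51 (unchanged)
Other: 0.19 (unchanged)
New clearance relative to baseline: 0.09 + 0.51 + 0.19 = 0.79.
Systemic exposure ratio = CL_old/CL_new = 1 / 0.79 = 1.27.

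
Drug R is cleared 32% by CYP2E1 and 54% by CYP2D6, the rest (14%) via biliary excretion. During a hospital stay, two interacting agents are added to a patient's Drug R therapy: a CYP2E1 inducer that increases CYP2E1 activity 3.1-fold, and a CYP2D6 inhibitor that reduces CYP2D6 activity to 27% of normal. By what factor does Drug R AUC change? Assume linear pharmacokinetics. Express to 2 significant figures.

The CYP2E1 pathway (32% of clearance) increases to 3.1× activity: 0.32 × 3.1 = 0.992.
The CYP2D6 pathway (54% of clearance) drops to 0.27× activity: 0.54 × 0.27 = 0.1458.
The remaining 14% of clearance is unaffected.
New clearance relative to baseline: 0.992 + 0.1458 + 0.14 = 1.2778.
Net AUC ratio = 1 / 1.2778 = 0.78.

0.78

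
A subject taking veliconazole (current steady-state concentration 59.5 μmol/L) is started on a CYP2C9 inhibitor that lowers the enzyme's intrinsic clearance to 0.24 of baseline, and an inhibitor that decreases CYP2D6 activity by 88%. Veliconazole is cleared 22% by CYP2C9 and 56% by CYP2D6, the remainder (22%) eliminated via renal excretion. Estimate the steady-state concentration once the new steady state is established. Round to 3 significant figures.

175 μmol/L

CYP2C9: 0.22 × 0.24 = 0.0528
CYP2D6: 0.56 × 0.12 = 0.0672
Other: 0.22 (unchanged)
Relative clearance = 0.0528 + 0.0672 + 0.22 = 0.34.
New steady-state concentration = 59.5 / 0.34 = 175 μmol/L (concentration scales inversely with clearance).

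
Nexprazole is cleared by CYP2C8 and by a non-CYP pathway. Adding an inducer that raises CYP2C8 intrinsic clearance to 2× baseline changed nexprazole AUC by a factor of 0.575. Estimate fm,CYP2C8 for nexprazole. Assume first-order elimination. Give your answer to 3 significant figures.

Let fm be the CYP2C8 fraction. New clearance relative to baseline = fm × 2 + (1 − fm).
AUC ratio = 1 / (new CL fraction), so new CL fraction = 1 / 0.575 = 1.739.
fm × 2 + 1 − fm = 1.739  ⇒  fm × (2 − 1) = 0.7391  ⇒  fm = 0.739.

0.739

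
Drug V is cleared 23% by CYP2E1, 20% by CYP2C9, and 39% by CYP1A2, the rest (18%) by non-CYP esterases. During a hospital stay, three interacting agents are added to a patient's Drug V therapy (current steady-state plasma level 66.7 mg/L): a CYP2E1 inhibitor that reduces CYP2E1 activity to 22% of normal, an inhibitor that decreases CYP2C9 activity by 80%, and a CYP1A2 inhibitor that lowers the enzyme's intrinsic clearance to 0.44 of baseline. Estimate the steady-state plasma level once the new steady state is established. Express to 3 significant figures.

151 mg/L

CYP2E1: 0.23 × 0.22 = 0.0506
CYP2C9: 0.2 × 0.2 = 0.04
CYP1A2: 0.39 × 0.44 = 0.1716
Other: 0.18 (unchanged)
Relative clearance = 0.0506 + 0.04 + 0.1716 + 0.18 = 0.4422.
Dividing the baseline by the relative clearance: 66.7 / 0.4422 = 151 mg/L.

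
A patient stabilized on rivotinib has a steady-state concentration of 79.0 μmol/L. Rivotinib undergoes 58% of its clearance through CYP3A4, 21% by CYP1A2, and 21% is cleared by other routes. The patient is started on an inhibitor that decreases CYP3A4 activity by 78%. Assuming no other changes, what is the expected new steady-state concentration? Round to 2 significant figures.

1.4 × 10² μmol/L

CYP3A4: 0.58 × 0.22 = 0.1276
CYP1A2: 0.21 (unchanged)
Other: 0.21 (unchanged)
Relative clearance = 0.1276 + 0.21 + 0.21 = 0.5476.
Steady-state concentration ∝ 1/CL, so new value = 79.0 / 0.5476 = 1.4 × 10² μmol/L.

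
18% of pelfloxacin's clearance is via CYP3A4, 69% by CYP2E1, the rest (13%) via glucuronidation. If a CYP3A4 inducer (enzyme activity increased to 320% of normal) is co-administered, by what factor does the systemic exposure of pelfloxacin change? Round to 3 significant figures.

CYP3A4: 0.18 × 3.2 = 0.576
CYP2E1: 0.69 (unchanged)
Other: 0.13 (unchanged)
Relative clearance = 0.576 + 0.69 + 0.13 = 1.396.
Since systemic exposure ∝ 1/CL, the ratio is 1 / 1.396 = 0.716.

0.716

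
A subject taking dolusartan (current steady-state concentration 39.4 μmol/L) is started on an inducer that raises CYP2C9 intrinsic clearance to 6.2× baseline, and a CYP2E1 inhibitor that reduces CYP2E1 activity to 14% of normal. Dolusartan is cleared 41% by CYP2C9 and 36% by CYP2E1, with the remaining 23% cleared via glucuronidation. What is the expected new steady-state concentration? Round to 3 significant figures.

14.0 μmol/L

CYP2C9: 0.41 × 6.2 = 2.542
CYP2E1: 0.36 × 0.14 = 0.0504
Other: 0.23 (unchanged)
CL_new/CL_old = 2.542 + 0.0504 + 0.23 = 2.8224.
New steady-state concentration = 39.4 / 2.8224 = 14.0 μmol/L (concentration scales inversely with clearance).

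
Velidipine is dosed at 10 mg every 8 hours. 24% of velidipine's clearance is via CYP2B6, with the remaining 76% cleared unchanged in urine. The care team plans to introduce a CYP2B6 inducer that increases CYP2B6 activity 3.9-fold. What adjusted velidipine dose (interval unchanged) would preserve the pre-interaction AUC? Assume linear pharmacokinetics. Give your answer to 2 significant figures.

17 mg

CYP2B6: 0.24 × 3.9 = 0.936
Other: 0.76 (unchanged)
CL_new/CL_old = 0.936 + 0.76 = 1.696.
Exposure is unchanged when dose changes in proportion to clearance. New dose = 10 mg × 1.696 = 17 mg.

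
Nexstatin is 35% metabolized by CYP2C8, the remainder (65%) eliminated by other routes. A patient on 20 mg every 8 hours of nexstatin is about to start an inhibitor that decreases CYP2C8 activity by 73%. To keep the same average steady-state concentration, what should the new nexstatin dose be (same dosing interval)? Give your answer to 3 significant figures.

14.9 mg

The CYP2C8 pathway (35% of clearance) falls to 0.27× activity: 0.35 × 0.27 = 0.0945.
Non-CYP routes (65%) are unchanged.
New clearance relative to baseline: 0.0945 + 0.65 = 0.7445.
To maintain the same steady-state level, dose must scale with clearance: new dose = 20 × 0.7445 = 14.9 mg.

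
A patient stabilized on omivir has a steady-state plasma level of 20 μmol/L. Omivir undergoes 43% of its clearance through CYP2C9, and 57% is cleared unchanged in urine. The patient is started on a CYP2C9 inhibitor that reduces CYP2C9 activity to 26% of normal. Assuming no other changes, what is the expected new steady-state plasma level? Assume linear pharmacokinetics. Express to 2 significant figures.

29 μmol/L

The CYP2C9 pathway (43% of clearance) is reduced to 0.26× activity: 0.43 × 0.26 = 0.1118.
The remaining 57% of clearance is unaffected.
New clearance relative to baseline: 0.1118 + 0.57 = 0.6818.
Steady-state plasma level ∝ 1/CL, so new value = 20 / 0.6818 = 29 μmol/L.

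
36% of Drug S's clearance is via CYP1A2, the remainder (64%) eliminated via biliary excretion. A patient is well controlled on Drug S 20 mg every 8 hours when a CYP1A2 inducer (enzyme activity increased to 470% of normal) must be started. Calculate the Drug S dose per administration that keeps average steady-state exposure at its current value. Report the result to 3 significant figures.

The CYP1A2 pathway (36% of clearance) is boosted to 4.7× activity: 0.36 × 4.7 = 1.692.
The remaining 64% of clearance is unaffected.
Relative clearance = 1.692 + 0.64 = 2.332.
To maintain the same steady-state level, dose must scale with clearance: new dose = 20 × 2.332 = 46.6 mg.

46.6 mg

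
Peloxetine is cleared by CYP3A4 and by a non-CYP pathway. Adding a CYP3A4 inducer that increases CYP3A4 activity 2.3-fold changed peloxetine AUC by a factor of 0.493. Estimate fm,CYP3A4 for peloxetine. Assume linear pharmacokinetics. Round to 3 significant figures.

Let fm be the CYP3A4 fraction. New clearance relative to baseline = fm × 2.3 + (1 − fm).
AUC ratio = 1 / (new CL fraction), so new CL fraction = 1 / 0.493 = 2.028.
fm × 2.3 + 1 − fm = 2.028  ⇒  fm × (2.3 − 1) = 1.028  ⇒  fm = 0.791.

0.791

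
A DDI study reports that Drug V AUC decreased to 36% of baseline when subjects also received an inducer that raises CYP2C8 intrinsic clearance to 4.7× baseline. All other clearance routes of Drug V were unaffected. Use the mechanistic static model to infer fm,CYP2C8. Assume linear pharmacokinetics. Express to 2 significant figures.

0.48

Write x for the fraction cleared via CYP2C8. The observed AUC change means clearance rose to 1/0.360 = 2.778 of baseline.
Only the CYP2C8 route changed, so 2.778 = x·4.7 + (1 − x), giving x = 0.48.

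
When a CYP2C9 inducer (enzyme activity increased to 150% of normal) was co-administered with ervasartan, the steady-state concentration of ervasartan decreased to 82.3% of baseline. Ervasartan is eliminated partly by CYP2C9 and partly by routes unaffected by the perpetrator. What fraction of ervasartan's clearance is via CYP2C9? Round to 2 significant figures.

0.43

CL'/CL = 1 / 0.823 = 1.215
1.5·fm + (1 − fm) = 1.215
fm = (1.215 − 1) / (1.5 − 1) = 0.43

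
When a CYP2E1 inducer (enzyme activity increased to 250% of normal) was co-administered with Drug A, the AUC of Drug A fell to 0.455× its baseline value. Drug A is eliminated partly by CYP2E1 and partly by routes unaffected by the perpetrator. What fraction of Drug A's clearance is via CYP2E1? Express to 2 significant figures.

0.80

Write x for the fraction cleared via CYP2E1. The observed AUC change means clearance rose to 1/0.455 = 2.198 of baseline.
Only the CYP2E1 route changed, so 2.198 = x·2.5 + (1 − x), giving x = 0.80.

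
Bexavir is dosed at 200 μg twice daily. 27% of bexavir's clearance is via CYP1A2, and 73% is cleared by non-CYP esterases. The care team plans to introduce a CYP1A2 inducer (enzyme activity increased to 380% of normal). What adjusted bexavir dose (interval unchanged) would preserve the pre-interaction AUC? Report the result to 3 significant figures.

CYP1A2: 0.27 × 3.8 = 1.026
Other: 0.73 (unchanged)
Relative clearance = 1.026 + 0.73 = 1.756.
Exposure is unchanged when dose changes in proportion to clearance. New dose = 200 μg × 1.756 = 351 μg.

351 μg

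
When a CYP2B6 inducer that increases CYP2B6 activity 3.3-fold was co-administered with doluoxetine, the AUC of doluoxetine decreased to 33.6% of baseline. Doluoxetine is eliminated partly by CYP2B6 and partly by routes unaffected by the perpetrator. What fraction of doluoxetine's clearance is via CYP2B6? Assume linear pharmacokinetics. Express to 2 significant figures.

0.86

Let fm be the CYP2B6 fraction. New clearance relative to baseline = fm × 3.3 + (1 − fm).
AUC ratio = 1 / (new CL fraction), so new CL fraction = 1 / 0.336 = 2.976.
fm × 3.3 + 1 − fm = 2.976  ⇒  fm × (3.3 − 1) = 1.976  ⇒  fm = 0.86.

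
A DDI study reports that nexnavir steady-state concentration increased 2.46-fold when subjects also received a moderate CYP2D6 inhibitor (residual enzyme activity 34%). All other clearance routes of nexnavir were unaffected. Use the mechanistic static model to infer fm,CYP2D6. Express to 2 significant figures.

0.90

Let fm be the CYP2D6 fraction. New clearance relative to baseline = fm × 0.34 + (1 − fm).
Steady-state concentration ratio = 1 / (new CL fraction), so new CL fraction = 1 / 2.46 = 0.4065.
fm × 0.34 + 1 − fm = 0.4065  ⇒  fm × (0.34 − 1) = −0.5935  ⇒  fm = 0.90.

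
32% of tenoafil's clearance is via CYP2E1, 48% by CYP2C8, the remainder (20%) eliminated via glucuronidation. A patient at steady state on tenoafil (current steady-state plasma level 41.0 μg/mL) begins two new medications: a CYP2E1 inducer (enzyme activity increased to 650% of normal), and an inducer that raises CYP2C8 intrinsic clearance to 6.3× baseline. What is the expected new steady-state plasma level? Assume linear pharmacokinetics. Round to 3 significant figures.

7.73 μg/mL

CYP2E1: 0.32 × 6.5 = 2.08
CYP2C8: 0.48 × 6.3 = 3.024
Other: 0.2 (unchanged)
CL_new/CL_old = 2.08 + 3.024 + 0.2 = 5.304.
Dividing the baseline by the relative clearance: 41.0 / 5.304 = 7.73 μg/mL.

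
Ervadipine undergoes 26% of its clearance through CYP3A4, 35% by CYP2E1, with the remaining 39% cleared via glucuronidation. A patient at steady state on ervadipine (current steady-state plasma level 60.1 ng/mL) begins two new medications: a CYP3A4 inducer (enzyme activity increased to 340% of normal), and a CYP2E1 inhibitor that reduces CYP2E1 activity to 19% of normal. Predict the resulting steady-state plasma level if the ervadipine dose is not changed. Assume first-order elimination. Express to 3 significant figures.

44.8 ng/mL

The CYP3A4 pathway (26% of clearance) increases to 3.4× activity: 0.26 × 3.4 = 0.884.
The CYP2E1 pathway (35% of clearance) drops to 0.19× activity: 0.35 × 0.19 = 0.0665.
The remaining 39% of clearance is unaffected.
Relative clearance = 0.884 + 0.0665 + 0.39 = 1.3405.
Steady-state plasma level ∝ 1/CL: new value = 60.1 / 1.3405 = 44.8 ng/mL.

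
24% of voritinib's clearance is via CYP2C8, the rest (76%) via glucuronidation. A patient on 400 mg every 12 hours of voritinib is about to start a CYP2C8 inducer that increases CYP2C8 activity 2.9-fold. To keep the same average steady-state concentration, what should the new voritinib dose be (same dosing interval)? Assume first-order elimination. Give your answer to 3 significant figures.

The CYP2C8 pathway (24% of clearance) increases to 2.9× activity: 0.24 × 2.9 = 0.696.
The remaining 76% of clearance is unaffected.
Relative clearance = 0.696 + 0.76 = 1.456.
Css,avg = (dose rate)/CL, so holding Css fixed requires dose ∝ CL: 400 × 1.456 = 582 mg.

582 mg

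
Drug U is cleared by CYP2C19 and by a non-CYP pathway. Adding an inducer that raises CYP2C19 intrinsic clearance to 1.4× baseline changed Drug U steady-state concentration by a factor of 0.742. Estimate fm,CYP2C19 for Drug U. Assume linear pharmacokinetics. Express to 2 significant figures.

0.87

Let x = fm,CYP2C19. Because steady-state concentration ∝ 1/CL, relative clearance rose to 1/0.742 = 1.348.
Only the CYP2C19 route changed, so 1.348 = x·1.4 + (1 − x), giving x = 0.87.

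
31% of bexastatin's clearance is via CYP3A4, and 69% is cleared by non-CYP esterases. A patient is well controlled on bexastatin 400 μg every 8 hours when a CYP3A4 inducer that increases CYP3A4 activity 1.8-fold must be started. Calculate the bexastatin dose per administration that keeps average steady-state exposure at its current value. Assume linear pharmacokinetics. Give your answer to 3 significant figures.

499 μg

The CYP3A4 pathway (31% of clearance) rises to 1.8× activity: 0.31 × 1.8 = 0.558.
The remaining 69% of clearance is unaffected.
CL_new/CL_old = 0.558 + 0.69 = 1.248.
Css,avg = (dose rate)/CL, so holding Css fixed requires dose ∝ CL: 400 × 1.248 = 499 μg.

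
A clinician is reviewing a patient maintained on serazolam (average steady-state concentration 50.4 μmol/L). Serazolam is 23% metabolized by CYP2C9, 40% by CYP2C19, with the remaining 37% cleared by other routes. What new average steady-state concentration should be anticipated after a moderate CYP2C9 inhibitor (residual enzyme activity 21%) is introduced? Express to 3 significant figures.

61.6 μmol/L

The CYP2C9 pathway (23% of clearance) drops to 0.21× activity: 0.23 × 0.21 = 0.0483.
CYP2C19 (40%) and the residual 37% are unaffected.
CL_new/CL_old = 0.0483 + 0.4 + 0.37 = 0.8183.
New average steady-state concentration = baseline ÷ relative clearance = 50.4 / 0.8183 = 61.6 μmol/L.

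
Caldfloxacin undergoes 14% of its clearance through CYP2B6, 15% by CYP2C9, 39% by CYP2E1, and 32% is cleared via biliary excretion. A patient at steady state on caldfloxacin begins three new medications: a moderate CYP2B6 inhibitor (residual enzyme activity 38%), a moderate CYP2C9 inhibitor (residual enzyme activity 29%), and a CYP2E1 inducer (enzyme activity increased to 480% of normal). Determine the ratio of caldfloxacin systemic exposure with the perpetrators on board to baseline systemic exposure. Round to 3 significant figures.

CYP2B6: 0.14 × 0.38 = 0.0532
CYP2C9: 0.15 × 0.29 = 0.0435
CYP2E1: 0.39 × 4.8 = 1.872
Other: 0.32 (unchanged)
CL_new/CL_old = 0.0532 + 0.0435 + 1.872 + 0.32 = 2.2887.
Net systemic exposure ratio = 1 / 2.2887 = 0.437.

0.437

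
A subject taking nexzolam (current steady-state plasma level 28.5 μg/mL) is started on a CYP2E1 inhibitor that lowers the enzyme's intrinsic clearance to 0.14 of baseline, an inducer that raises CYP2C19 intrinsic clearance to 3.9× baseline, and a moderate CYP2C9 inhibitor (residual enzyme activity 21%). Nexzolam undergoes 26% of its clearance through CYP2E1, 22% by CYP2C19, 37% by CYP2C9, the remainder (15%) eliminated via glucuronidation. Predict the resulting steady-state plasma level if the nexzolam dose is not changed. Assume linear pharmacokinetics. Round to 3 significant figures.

25.4 μg/mL

The CYP2E1 pathway (26% of clearance) drops to 0.14× activity: 0.26 × 0.14 = 0.0364.
The CYP2C19 pathway (22% of clearance) rises to 3.9× activity: 0.22 × 3.9 = 0.858.
The CYP2C9 pathway (37% of clearance) is reduced to 0.21× activity: 0.37 × 0.21 = 0.0777.
Non-CYP routes (15%) are unchanged.
CL_new/CL_old = 0.0364 + 0.858 + 0.0777 + 0.15 = 1.1221.
Dividing the baseline by the relative clearance: 28.5 / 1.1221 = 25.4 μg/mL.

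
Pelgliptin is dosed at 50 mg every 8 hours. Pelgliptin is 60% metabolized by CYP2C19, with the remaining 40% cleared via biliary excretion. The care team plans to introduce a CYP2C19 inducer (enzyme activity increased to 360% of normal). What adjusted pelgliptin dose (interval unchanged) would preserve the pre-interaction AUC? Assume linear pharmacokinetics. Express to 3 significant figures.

128 mg

The CYP2C19 pathway (60% of clearance) increases to 3.6× activity: 0.6 × 3.6 = 2.16.
The remaining 40% of clearance is unaffected.
CL_new/CL_old = 2.16 + 0.4 = 2.56.
To maintain the same steady-state level, dose must scale with clearance: new dose = 50 × 2.56 = 128 mg.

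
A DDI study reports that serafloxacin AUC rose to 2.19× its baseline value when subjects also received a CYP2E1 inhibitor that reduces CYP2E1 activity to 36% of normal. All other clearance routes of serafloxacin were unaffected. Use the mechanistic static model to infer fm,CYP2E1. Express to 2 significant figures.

Call the CYP2E1 fraction fm. After the interaction, CL_new/CL_old = fm × 0.36 + (1 − fm).
AUC ratio = 1 / (new CL fraction), so new CL fraction = 1 / 2.19 = 0.4566.
fm × 0.36 + 1 − fm = 0.4566  ⇒  fm × (0.36 − 1) = −0.5434  ⇒  fm = 0.85.

0.85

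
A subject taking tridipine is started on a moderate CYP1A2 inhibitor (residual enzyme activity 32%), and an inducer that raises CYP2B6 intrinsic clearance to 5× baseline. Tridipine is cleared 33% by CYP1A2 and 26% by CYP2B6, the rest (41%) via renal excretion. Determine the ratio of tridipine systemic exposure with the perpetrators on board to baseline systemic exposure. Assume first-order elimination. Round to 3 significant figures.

0.551

CYP1A2: 0.33 × 0.32 = 0.1056
CYP2B6: 0.26 × 5 = 1.3
Other: 0.41 (unchanged)
CL_new/CL_old = 0.1056 + 1.3 + 0.41 = 1.8156.
Because systemic exposure varies inversely with clearance, the combined effect is 1 / 1.8156 = 0.551.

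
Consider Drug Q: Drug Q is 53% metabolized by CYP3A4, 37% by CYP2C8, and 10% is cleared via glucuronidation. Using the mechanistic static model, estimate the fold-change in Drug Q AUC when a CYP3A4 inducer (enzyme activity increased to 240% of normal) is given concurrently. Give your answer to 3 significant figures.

CYP3A4: 0.53 × 2.4 = 1.272
CYP2C8: 0.37 (unchanged)
Other: 0.1 (unchanged)
New clearance relative to baseline: 1.272 + 0.37 + 0.1 = 1.742.
AUC ratio = CL_old/CL_new = 1 / 1.742 = 0.574.

0.574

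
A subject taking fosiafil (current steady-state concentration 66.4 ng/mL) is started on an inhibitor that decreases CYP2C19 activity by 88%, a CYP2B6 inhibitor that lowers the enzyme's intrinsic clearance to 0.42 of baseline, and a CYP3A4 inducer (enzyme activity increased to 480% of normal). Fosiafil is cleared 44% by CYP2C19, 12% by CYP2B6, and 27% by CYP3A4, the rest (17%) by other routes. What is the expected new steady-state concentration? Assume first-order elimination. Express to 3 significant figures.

42.3 ng/mL

CYP2C19: 0.44 × 0.12 = 0.0528
CYP2B6: 0.12 × 0.42 = 0.0504
CYP3A4: 0.27 × 4.8 = 1.296
Other: 0.17 (unchanged)
New clearance relative to baseline: 0.0528 + 0.0504 + 1.296 + 0.17 = 1.5692.
Steady-state concentration ∝ 1/CL: new value = 66.4 / 1.5692 = 42.3 ng/mL.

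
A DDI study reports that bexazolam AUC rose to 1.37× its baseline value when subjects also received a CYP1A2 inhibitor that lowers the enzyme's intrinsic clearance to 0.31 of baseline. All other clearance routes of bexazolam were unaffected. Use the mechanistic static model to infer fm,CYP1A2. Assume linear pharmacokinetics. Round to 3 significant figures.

Let fm be the CYP1A2 fraction. New clearance relative to baseline = fm × 0.31 + (1 − fm).
AUC ratio = 1 / (new CL fraction), so new CL fraction = 1 / 1.37 = 0.7299.
fm × 0.31 + 1 − fm = 0.7299  ⇒  fm × (0.31 − 1) = −0.2701  ⇒  fm = 0.391.

0.391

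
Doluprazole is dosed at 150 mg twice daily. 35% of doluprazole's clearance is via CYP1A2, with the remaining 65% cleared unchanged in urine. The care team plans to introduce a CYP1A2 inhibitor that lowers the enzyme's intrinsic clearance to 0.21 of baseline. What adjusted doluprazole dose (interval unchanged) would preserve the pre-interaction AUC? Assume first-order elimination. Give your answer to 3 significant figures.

109 mg

CYP1A2: 0.35 × 0.21 = 0.0735
Other: 0.65 (unchanged)
Relative clearance = 0.0735 + 0.65 = 0.7235.
To maintain the same steady-state level, dose must scale with clearance: new dose = 150 × 0.7235 = 109 mg.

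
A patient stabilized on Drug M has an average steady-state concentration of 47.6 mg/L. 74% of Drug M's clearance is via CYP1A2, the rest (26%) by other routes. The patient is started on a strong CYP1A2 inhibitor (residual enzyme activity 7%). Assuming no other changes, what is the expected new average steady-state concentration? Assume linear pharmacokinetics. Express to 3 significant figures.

153 mg/L

The CYP1A2 pathway (74% of clearance) drops to 0.07× activity: 0.74 × 0.07 = 0.0518.
The remaining 26% of clearance is unaffected.
CL_new/CL_old = 0.0518 + 0.26 = 0.3118.
With dosing unchanged, average steady-state concentration scales as 1/CL: 47.6 / 0.3118 = 153 mg/L.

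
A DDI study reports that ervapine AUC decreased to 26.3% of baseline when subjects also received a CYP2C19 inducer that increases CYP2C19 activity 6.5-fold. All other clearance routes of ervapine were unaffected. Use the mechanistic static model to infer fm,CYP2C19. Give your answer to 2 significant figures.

0.51

Let fm be the CYP2C19 fraction. New clearance relative to baseline = fm × 6.5 + (1 − fm).
AUC ratio = 1 / (new CL fraction), so new CL fraction = 1 / 0.263 = 3.802.
fm × 6.5 + 1 − fm = 3.802  ⇒  fm × (6.5 − 1) = 2.802  ⇒  fm = 0.51.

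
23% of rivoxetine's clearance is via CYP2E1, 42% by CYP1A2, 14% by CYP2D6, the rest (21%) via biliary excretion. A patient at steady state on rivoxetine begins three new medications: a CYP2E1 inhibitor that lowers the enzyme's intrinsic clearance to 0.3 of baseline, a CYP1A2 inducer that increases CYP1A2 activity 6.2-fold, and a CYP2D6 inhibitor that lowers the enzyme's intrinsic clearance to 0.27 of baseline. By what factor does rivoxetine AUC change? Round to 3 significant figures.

CYP2E1: 0.23 × 0.3 = 0.069
CYP1A2: 0.42 × 6.2 = 2.604
CYP2D6: 0.14 × 0.27 = 0.0378
Other: 0.21 (unchanged)
Relative clearance = 0.069 + 2.604 + 0.0378 + 0.21 = 2.9208.
Because AUC varies inversely with clearance, the combined effect is 1 / 2.9208 = 0.342.

0.342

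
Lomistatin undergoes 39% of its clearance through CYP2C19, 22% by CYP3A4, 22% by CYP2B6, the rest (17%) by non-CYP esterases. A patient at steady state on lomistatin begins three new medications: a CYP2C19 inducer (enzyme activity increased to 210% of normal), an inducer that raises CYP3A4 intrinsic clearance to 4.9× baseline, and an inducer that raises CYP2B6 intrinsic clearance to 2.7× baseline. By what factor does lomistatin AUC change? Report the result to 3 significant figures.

The CYP2C19 pathway (39% of clearance) is boosted to 2.1× activity: 0.39 × 2.1 = 0.819.
The CYP3A4 pathway (22% of clearance) rises to 4.9× activity: 0.22 × 4.9 = 1.078.
The CYP2B6 pathway (22% of clearance) rises to 2.7× activity: 0.22 × 2.7 = 0.594.
The remaining 17% of clearance is unaffected.
CL_new/CL_old = 0.819 + 1.078 + 0.594 + 0.17 = 2.661.
Because AUC varies inversely with clearance, the combined effect is 1 / 2.661 = 0.376.

0.376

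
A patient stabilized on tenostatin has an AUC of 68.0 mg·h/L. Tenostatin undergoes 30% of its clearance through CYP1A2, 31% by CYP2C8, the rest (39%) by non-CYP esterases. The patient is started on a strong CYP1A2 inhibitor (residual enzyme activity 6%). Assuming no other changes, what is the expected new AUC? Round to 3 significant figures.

CYP1A2: 0.3 × 0.06 = 0.018
CYP2C8: 0.31 (unchanged)
Other: 0.39 (unchanged)
New clearance relative to baseline: 0.018 + 0.31 + 0.39 = 0.718.
AUC ∝ 1/CL, so new value = 68.0 / 0.718 = 94.7 mg·h/L.

94.7 mg·h/L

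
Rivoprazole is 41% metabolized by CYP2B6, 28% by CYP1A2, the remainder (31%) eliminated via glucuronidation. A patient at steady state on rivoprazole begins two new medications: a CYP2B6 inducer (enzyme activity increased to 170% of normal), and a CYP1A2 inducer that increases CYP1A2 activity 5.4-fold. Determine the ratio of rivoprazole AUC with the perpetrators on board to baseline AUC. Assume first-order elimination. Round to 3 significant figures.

0.397

The CYP2B6 pathway (41% of clearance) increases to 1.7× activity: 0.41 × 1.7 = 0.697.
The CYP1A2 pathway (28% of clearance) is boosted to 5.4× activity: 0.28 × 5.4 = 1.512.
Non-CYP routes (31%) are unchanged.
New clearance relative to baseline: 0.697 + 1.512 + 0.31 = 2.519.
AUC ∝ 1/CL: fold-change = 1 / 2.519 = 0.397.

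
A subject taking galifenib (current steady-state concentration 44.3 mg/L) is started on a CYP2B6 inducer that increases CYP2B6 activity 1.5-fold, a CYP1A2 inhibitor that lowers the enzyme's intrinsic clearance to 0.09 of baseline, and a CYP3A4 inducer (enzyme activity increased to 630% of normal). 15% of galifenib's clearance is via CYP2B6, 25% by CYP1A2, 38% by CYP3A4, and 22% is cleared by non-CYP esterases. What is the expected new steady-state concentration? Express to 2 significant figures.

15 mg/L

The CYP2B6 pathway (15% of clearance) is boosted to 1.5× activity: 0.15 × 1.5 = 0.225.
The CYP1A2 pathway (25% of clearance) falls to 0.09× activity: 0.25 × 0.09 = 0.0225.
The CYP3A4 pathway (38% of clearance) increases to 6.3× activity: 0.38 × 6.3 = 2.394.
Non-CYP routes (22%) are unchanged.
CL_new/CL_old = 0.225 + 0.0225 + 2.394 + 0.22 = 2.8615.
Dividing the baseline by the relative clearance: 44.3 / 2.8615 = 15 mg/L.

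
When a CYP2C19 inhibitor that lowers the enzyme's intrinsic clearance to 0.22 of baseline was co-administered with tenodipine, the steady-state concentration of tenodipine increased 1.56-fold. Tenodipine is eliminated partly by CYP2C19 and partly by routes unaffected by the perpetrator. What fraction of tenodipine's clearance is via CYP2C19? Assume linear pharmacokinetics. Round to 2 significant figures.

Write x for the fraction cleared via CYP2C19. The observed steady-state concentration change means clearance fell to 1/1.56 = 0.641 of baseline.
Setting x·0.22 + (1 − x) = 0.641 and solving: x = (0.641 − 1)/(0.22 − 1) = 0.46.

0.46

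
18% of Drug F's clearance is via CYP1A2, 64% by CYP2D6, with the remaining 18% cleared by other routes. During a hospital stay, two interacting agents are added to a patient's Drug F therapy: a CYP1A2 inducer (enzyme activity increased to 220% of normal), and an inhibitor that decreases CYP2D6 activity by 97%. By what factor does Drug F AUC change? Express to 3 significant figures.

The CYP1A2 pathway (18% of clearance) is boosted to 2.2× activity: 0.18 × 2.2 = 0.396.
The CYP2D6 pathway (64% of clearance) falls to 0.03× activity: 0.64 × 0.03 = 0.0192.
Non-CYP routes (18%) are unchanged.
Relative clearance = 0.396 + 0.0192 + 0.18 = 0.5952.
AUC ∝ 1/CL: fold-change = 1 / 0.5952 = 1.68.

1.68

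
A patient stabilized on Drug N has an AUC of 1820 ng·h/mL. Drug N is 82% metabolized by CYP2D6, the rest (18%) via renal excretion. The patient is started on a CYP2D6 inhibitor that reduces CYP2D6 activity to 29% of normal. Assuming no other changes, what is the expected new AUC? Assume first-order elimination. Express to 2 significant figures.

4.4 × 10³ ng·h/mL

CYP2D6: 0.82 × 0.29 = 0.2378
Other: 0.18 (unchanged)
CL_new/CL_old = 0.2378 + 0.18 = 0.4178.
With dosing unchanged, AUC scales as 1/CL: 1820 / 0.4178 = 4.4 × 10³ ng·h/mL.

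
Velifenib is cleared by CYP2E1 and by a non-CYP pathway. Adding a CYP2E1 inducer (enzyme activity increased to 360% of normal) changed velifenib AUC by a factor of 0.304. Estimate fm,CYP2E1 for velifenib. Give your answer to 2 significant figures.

0.88

CL'/CL = 1 / 0.304 = 3.289
3.6·fm + (1 − fm) = 3.289
fm = (3.289 − 1) / (3.6 − 1) = 0.88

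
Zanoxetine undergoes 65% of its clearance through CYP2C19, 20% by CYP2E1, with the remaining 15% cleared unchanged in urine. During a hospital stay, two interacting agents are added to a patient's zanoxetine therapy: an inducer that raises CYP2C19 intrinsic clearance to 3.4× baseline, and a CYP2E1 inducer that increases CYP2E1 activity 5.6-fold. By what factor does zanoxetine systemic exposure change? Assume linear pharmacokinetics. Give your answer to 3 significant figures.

0.287

The CYP2C19 pathway (65% of clearance) increases to 3.4× activity: 0.65 × 3.4 = 2.21.
The CYP2E1 pathway (20% of clearance) rises to 5.6× activity: 0.2 × 5.6 = 1.12.
The remaining 15% of clearance is unaffected.
New clearance relative to baseline: 2.21 + 1.12 + 0.15 = 3.48.
Net systemic exposure ratio = 1 / 3.48 = 0.287.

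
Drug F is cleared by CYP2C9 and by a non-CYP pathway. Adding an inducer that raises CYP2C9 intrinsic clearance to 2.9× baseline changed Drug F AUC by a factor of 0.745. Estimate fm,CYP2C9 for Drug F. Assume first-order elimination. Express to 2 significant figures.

0.18

Let x = fm,CYP2C9. Because AUC ∝ 1/CL, relative clearance rose to 1/0.745 = 1.342.
Only the CYP2C9 route changed, so 1.342 = x·2.9 + (1 − x), giving x = 0.18.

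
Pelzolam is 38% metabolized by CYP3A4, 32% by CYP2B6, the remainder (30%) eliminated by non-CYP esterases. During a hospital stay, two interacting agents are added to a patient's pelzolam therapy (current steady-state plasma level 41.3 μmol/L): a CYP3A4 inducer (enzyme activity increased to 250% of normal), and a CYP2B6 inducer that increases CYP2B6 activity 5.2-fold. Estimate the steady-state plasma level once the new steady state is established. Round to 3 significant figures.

CYP3A4: 0.38 × 2.5 = 0.95
CYP2B6: 0.32 × 5.2 = 1.664
Other: 0.3 (unchanged)
Relative clearance = 0.95 + 1.664 + 0.3 = 2.914.
Steady-state plasma level ∝ 1/CL: new value = 41.3 / 2.914 = 14.2 μmol/L.

14.2 μmol/L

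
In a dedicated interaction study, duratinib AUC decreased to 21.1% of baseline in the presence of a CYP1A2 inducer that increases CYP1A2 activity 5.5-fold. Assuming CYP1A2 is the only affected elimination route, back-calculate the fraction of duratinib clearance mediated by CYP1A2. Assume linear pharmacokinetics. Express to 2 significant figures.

CL'/CL = 1 / 0.211 = 4.739
5.5·fm + (1 − fm) = 4.739
fm = (4.739 − 1) / (5.5 − 1) = 0.83

0.83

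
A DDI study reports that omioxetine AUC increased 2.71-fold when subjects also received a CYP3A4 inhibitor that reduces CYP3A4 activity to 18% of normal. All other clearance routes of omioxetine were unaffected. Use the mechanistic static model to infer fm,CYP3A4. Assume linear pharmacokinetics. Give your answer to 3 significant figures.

0.770

Let fm be the CYP3A4 fraction. New clearance relative to baseline = fm × 0.18 + (1 − fm).
AUC ratio = 1 / (new CL fraction), so new CL fraction = 1 / 2.71 = 0.369.
fm × 0.18 + 1 − fm = 0.369  ⇒  fm × (0.18 − 1) = −0.631  ⇒  fm = 0.770.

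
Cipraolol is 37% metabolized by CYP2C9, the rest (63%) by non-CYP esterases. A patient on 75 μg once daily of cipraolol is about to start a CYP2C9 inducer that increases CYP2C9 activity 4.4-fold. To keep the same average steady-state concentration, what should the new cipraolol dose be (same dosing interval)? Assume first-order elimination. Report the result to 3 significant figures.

169 μg

CYP2C9: 0.37 × 4.4 = 1.628
Other: 0.63 (unchanged)
Relative clearance = 1.628 + 0.63 = 2.258.
Exposure is unchanged when dose changes in proportion to clearance. New dose = 75 μg × 2.258 = 169 μg.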